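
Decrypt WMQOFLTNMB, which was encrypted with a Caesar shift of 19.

W(22): 22−19=3 → D
M(12): 12−19=-7≡19 → T
Q(16): 16−19=-3≡23 → X
O(14): 14−19=-5≡21 → V
F(5): 5−19=-14≡12 → M
L(11): 11−19=-8≡18 → S
T(19): 19−19=0 → A
N(13): 13−19=-6≡20 → U
M(12): 12−19=-7≡19 → T
B(1): 1−19=-18≡8 → I

DTXVMSAUTI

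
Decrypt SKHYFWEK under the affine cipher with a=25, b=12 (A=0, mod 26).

The inverse of 25 mod 26 is 25, since 25·25=625≡1. Apply D(y)=25·(y−12) mod 26:
S(18): 25·(18−12)=150≡20 → U
K(10): 25·(10−12)=-50≡2 → C
H(7): 25·(7−12)=-125≡5 → F
Y(24): 25·(24−12)=300≡14 → O
F(5): 25·(5−12)=-175≡7 → H
W(22): 25·(22−12)=250≡16 → Q
E(4): 25·(4−12)=-200≡8 → I
K(10): 25·(10−12)=-50≡2 → C

UCFOHQIC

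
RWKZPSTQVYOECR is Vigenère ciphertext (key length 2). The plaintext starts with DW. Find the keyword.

Subtract each crib letter from the matching ciphertext letter (mod 26):
R(17)−D(3)=14 → O
W(22)−W(22)=0 → A

OA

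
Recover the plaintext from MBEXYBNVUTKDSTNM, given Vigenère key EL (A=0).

Repeat the key across the ciphertext: ELELELELELELELEL
M(12)−E(4): 8 → I
B(1)−L(11): -10≡16 → Q
E(4)−E(4): 0 → A
X(23)−L(11): 12 → M
Y(24)−E(4): 20 → U
B(1)−L(11): -10≡16 → Q
N(13)−E(4): 9 → J
V(21)−L(11): 10 → K
U(20)−E(4): 16 → Q
T(19)−L(11): 8 → I
K(10)−E(4): 6 → G
D(3)−L(11): -8≡18 → S
S(18)−E(4): 14 → O
T(19)−L(11): 8 → I
N(13)−E(4): 9 → J
M(12)−L(11): 1 → B

IQAMUQJKQIGSOIJB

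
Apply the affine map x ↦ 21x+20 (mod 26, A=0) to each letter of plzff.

xrzvv

p(15): 21·15+20=335≡23 → x
l(11): 21·11+20=251≡17 → r
z(25): 21·25+20=545≡25 → z
f(5): 21·5+20=125≡21 → v
f(5): 21·5+20=125≡21 → v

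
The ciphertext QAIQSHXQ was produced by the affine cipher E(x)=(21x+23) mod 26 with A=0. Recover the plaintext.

RPDRBYAR

The inverse of 21 mod 26 is 5, since 21·5=105≡1. Apply D(y)=5·(y−23) mod 26:
Q(16): 5·(16−23)=-35≡17 → R
A(0): 5·(0−23)=-115≡15 → P
I(8): 5·(8−23)=-75≡3 → D
Q(16): 5·(16−23)=-35≡17 → R
S(18): 5·(18−23)=-25≡1 → B
H(7): 5·(7−23)=-80≡24 → Y
X(23): 5·(23−23)=0 → A
Q(16): 5·(16−23)=-35≡17 → R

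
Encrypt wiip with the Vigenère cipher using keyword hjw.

drew

Repeat the key across the message: hjwh
w(22)+h(7): 29≡3 → d
i(8)+j(9): 17 → r
i(8)+w(22): 30≡4 → e
p(15)+h(7): 22 → w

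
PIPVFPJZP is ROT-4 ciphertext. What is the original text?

LELRBLFVL

P(15): 15−4=11 → L
I(8): 8−4=4 → E
P(15): 15−4=11 → L
V(21): 21−4=17 → R
F(5): 5−4=1 → B
P(15): 15−4=11 → L
J(9): 9−4=5 → F
Z(25): 25−4=21 → V
P(15): 15−4=11 → L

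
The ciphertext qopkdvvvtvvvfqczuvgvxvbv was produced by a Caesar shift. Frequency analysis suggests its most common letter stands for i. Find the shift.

13

The most frequent ciphertext letter is v (appears 10 times).
v is position 21; i is position 8.
Shift = 13.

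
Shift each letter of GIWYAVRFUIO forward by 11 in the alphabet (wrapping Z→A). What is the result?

RTHJLGCQFTZ

G(6): 6+11=17 → R
I(8): 8+11=19 → T
W(22): 22+11=33≡7 → H
Y(24): 24+11=35≡9 → J
A(0): 0+11=11 → L
V(21): 21+11=32≡6 → G
R(17): 17+11=28≡2 → C
F(5): 5+11=16 → Q
U(20): 20+11=31≡5 → F
I(8): 8+11=19 → T
O(14): 14+11=25 → Z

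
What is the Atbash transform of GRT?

G(6) → T(19)
R(17) → I(8)
T(19) → G(6)

TIG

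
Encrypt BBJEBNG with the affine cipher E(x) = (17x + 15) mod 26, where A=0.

B(1): 17·1+15=32≡6 → G
B(1): 17·1+15=32≡6 → G
J(9): 17·9+15=168≡12 → M
E(4): 17·4+15=83≡5 → F
B(1): 17·1+15=32≡6 → G
N(13): 17·13+15=236≡2 → C
G(6): 17·6+15=117≡13 → N

GGMFGCN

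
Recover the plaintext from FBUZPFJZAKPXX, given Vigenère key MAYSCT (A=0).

TBWHNMXZCSNEL

Repeat the key across the ciphertext: MAYSCTMAYSCTM
F(5)−M(12): -7≡19 → T
B(1)−A(0): 1 → B
U(20)−Y(24): -4≡22 → W
Z(25)−S(18): 7 → H
P(15)−C(2): 13 → N
F(5)−T(19): -14≡12 → M
J(9)−M(12): -3≡23 → X
Z(25)−A(0): 25 → Z
A(0)−Y(24): -24≡2 → C
K(10)−S(18): -8≡18 → S
P(15)−C(2): 13 → N
X(23)−T(19): 4 → E
X(23)−M(12): 11 → L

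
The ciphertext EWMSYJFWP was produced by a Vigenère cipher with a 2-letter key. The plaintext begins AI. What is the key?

EO

Subtract each crib letter from the matching ciphertext letter (mod 26):
E(4)−A(0)=4 → E
W(22)−I(8)=14 → O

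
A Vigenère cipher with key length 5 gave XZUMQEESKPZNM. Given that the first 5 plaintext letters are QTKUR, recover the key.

Subtract each crib letter from the matching ciphertext letter (mod 26):
X(23)−Q(16)=7 → H
Z(25)−T(19)=6 → G
U(20)−K(10)=10 → K
M(12)−U(20)=-8≡18 → S
Q(16)−R(17)=-1≡25 → Z

HGKSZ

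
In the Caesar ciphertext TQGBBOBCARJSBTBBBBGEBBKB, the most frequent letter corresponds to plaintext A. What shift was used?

The most frequent ciphertext letter is B (appears 11 times).
B is position 1; A is position 0.
Shift = 1.

1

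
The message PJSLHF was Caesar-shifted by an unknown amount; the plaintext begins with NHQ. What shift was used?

2

From the crib: P(15)−N(13)=2, so the shift is 2.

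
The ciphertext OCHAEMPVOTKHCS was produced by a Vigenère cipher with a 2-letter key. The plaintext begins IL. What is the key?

GR

Subtract each crib letter from the matching ciphertext letter (mod 26):
O(14)−I(8)=6 → G
C(2)−L(11)=-9≡17 → R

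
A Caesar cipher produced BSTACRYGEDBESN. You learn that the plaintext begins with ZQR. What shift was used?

From the crib: B(1)−Z(25)=-24≡2, so the shift is 2.

2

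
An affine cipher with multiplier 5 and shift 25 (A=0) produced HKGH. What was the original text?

MXRM

The inverse of 5 mod 26 is 21, since 5·21=105≡1. Apply D(y)=21·(y−25) mod 26:
H(7): 21·(7−25)=-378≡12 → M
K(10): 21·(10−25)=-315≡23 → X
G(6): 21·(6−25)=-399≡17 → R
H(7): 21·(7−25)=-378≡12 → M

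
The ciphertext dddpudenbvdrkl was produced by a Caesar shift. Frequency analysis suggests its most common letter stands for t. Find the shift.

The most frequent ciphertext letter is d (appears 5 times).
d is position 3; t is position 19.
Shift = -16≡10.

10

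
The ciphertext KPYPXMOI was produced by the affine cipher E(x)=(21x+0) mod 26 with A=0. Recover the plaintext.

YXQXLISO

The inverse of 21 mod 26 is 5, since 21·5=105≡1. Apply D(y)=5·(y−0) mod 26:
K(10): 5·(10−0)=50≡24 → Y
P(15): 5·(15−0)=75≡23 → X
Y(24): 5·(24−0)=120≡16 → Q
P(15): 5·(15−0)=75≡23 → X
X(23): 5·(23−0)=115≡11 → L
M(12): 5·(12−0)=60≡8 → I
O(14): 5·(14−0)=70≡18 → S
I(8): 5·(8−0)=40≡14 → O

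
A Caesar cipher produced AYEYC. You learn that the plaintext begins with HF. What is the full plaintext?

From the crib: A(0)−H(7)=-7≡19, so the shift is 19.
Subtract 19 from each ciphertext letter:
A(0): 0−19=-19≡7 → H
Y(24): 24−19=5 → F
E(4): 4−19=-15≡11 → L
Y(24): 24−19=5 → F
C(2): 2−19=-17≡9 → J

HFLFJ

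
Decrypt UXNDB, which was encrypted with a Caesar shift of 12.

U(20): 20−12=8 → I
X(23): 23−12=11 → L
N(13): 13−12=1 → B
D(3): 3−12=-9≡17 → R
B(1): 1−12=-11≡15 → P

ILBRP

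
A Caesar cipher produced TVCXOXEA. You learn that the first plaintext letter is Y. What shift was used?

From the crib: T(19)−Y(24)=-5≡21, so the shift is 21.

21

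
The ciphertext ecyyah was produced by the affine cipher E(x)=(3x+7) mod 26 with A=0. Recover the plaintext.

zhxxpa

The inverse of 3 mod 26 is 9, since 3·9=27≡1. Apply D(y)=9·(y−7) mod 26:
e(4): 9·(4−7)=-27≡25 → z
c(2): 9·(2−7)=-45≡7 → h
y(24): 9·(24−7)=153≡23 → x
y(24): 9·(24−7)=153≡23 → x
a(0): 9·(0−7)=-63≡15 → p
h(7): 9·(7−7)=0 → a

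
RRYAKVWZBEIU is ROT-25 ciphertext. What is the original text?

SSZBLWXACFJV

R(17): 17−25=-8≡18 → S
R(17): 17−25=-8≡18 → S
Y(24): 24−25=-1≡25 → Z
A(0): 0−25=-25≡1 → B
K(10): 10−25=-15≡11 → L
V(21): 21−25=-4≡22 → W
W(22): 22−25=-3≡23 → X
Z(25): 25−25=0 → A
B(1): 1−25=-24≡2 → C
E(4): 4−25=-21≡5 → F
I(8): 8−25=-17≡9 → J
U(20): 20−25=-5≡21 → V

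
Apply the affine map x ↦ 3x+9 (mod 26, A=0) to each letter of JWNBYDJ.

KXWMDSK

J(9): 3·9+9=36≡10 → K
W(22): 3·22+9=75≡23 → X
N(13): 3·13+9=48≡22 → W
B(1): 3·1+9=12 → M
Y(24): 3·24+9=81≡3 → D
D(3): 3·3+9=18 → S
J(9): 3·9+9=36≡10 → K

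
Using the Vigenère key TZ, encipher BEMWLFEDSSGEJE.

UDFVEEXCLRZDCD

Repeat the key across the message: TZTZTZTZTZTZTZ
B(1)+T(19): 20 → U
E(4)+Z(25): 29≡3 → D
M(12)+T(19): 31≡5 → F
W(22)+Z(25): 47≡21 → V
L(11)+T(19): 30≡4 → E
F(5)+Z(25): 30≡4 → E
E(4)+T(19): 23 → X
D(3)+Z(25): 28≡2 → C
S(18)+T(19): 37≡11 → L
S(18)+Z(25): 43≡17 → R
G(6)+T(19): 25 → Z
E(4)+Z(25): 29≡3 → D
J(9)+T(19): 28≡2 → C
E(4)+Z(25): 29≡3 → D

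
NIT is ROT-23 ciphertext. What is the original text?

N(13): 13−23=-10≡16 → Q
I(8): 8−23=-15≡11 → L
T(19): 19−23=-4≡22 → W

QLW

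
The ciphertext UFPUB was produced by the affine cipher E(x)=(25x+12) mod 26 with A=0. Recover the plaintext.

SHXSL

The inverse of 25 mod 26 is 25, since 25·25=625≡1. Apply D(y)=25·(y−12) mod 26:
U(20): 25·(20−12)=200≡18 → S
F(5): 25·(5−12)=-175≡7 → H
P(15): 25·(15−12)=75≡23 → X
U(20): 25·(20−12)=200≡18 → S
B(1): 25·(1−12)=-275≡11 → L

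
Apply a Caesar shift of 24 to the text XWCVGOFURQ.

VUATEMDSPO

X(23): 23+24=47≡21 → V
W(22): 22+24=46≡20 → U
C(2): 2+24=26≡0 → A
V(21): 21+24=45≡19 → T
G(6): 6+24=30≡4 → E
O(14): 14+24=38≡12 → M
F(5): 5+24=29≡3 → D
U(20): 20+24=44≡18 → S
R(17): 17+24=41≡15 → P
Q(16): 16+24=40≡14 → O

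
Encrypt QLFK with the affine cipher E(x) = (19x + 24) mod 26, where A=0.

QZPG

Q(16): 19·16+24=328≡16 → Q
L(11): 19·11+24=233≡25 → Z
F(5): 19·5+24=119≡15 → P
K(10): 19·10+24=214≡6 → G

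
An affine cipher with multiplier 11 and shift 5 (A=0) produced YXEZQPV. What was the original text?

The inverse of 11 mod 26 is 19, since 11·19=209≡1. Apply D(y)=19·(y−5) mod 26:
Y(24): 19·(24−5)=361≡23 → X
X(23): 19·(23−5)=342≡4 → E
E(4): 19·(4−5)=-19≡7 → H
Z(25): 19·(25−5)=380≡16 → Q
Q(16): 19·(16−5)=209≡1 → B
P(15): 19·(15−5)=190≡8 → I
V(21): 19·(21−5)=304≡18 → S

XEHQBIS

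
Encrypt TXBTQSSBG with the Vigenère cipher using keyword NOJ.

GLKGEBFPP

Repeat the key across the message: NOJNOJNOJ
T(19)+N(13): 32≡6 → G
X(23)+O(14): 37≡11 → L
B(1)+J(9): 10 → K
T(19)+N(13): 32≡6 → G
Q(16)+O(14): 30≡4 → E
S(18)+J(9): 27≡1 → B
S(18)+N(13): 31≡5 → F
B(1)+O(14): 15 → P
G(6)+J(9): 15 → P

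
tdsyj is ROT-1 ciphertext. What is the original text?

t(19): 19−1=18 → s
d(3): 3−1=2 → c
s(18): 18−1=17 → r
y(24): 24−1=23 → x
j(9): 9−1=8 → i

scrxi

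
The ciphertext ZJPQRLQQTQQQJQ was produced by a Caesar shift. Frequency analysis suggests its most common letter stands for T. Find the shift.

The most frequent ciphertext letter is Q (appears 7 times).
Q is position 16; T is position 19.
Shift = -3≡23.

23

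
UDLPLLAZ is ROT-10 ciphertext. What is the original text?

U(20): 20−10=10 → K
D(3): 3−10=-7≡19 → T
L(11): 11−10=1 → B
P(15): 15−10=5 → F
L(11): 11−10=1 → B
L(11): 11−10=1 → B
A(0): 0−10=-10≡16 → Q
Z(25): 25−10=15 → P

KTBFBBQP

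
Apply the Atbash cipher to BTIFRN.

B(1) → Y(24)
T(19) → G(6)
I(8) → R(17)
F(5) → U(20)
R(17) → I(8)
N(13) → M(12)

YGRUIM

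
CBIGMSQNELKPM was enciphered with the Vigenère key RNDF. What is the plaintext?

Repeat the key across the ciphertext: RNDFRNDFRNDFR
C(2)−R(17): -15≡11 → L
B(1)−N(13): -12≡14 → O
I(8)−D(3): 5 → F
G(6)−F(5): 1 → B
M(12)−R(17): -5≡21 → V
S(18)−N(13): 5 → F
Q(16)−D(3): 13 → N
N(13)−F(5): 8 → I
E(4)−R(17): -13≡13 → N
L(11)−N(13): -2≡24 → Y
K(10)−D(3): 7 → H
P(15)−F(5): 10 → K
M(12)−R(17): -5≡21 → V

LOFBVFNINYHKV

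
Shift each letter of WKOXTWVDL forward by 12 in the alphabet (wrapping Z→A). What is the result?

W(22): 22+12=34≡8 → I
K(10): 10+12=22 → W
O(14): 14+12=26≡0 → A
X(23): 23+12=35≡9 → J
T(19): 19+12=31≡5 → F
W(22): 22+12=34≡8 → I
V(21): 21+12=33≡7 → H
D(3): 3+12=15 → P
L(11): 11+12=23 → X

IWAJFIHPX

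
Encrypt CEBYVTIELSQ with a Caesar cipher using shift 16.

SUROLJYUBIG

C(2): 2+16=18 → S
E(4): 4+16=20 → U
B(1): 1+16=17 → R
Y(24): 24+16=40≡14 → O
V(21): 21+16=37≡11 → L
T(19): 19+16=35≡9 → J
I(8): 8+16=24 → Y
E(4): 4+16=20 → U
L(11): 11+16=27≡1 → B
S(18): 18+16=34≡8 → I
Q(16): 16+16=32≡6 → G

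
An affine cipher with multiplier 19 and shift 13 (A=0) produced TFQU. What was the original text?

OQHZ

The inverse of 19 mod 26 is 11, since 19·11=209≡1. Apply D(y)=11·(y−13) mod 26:
T(19): 11·(19−13)=66≡14 → O
F(5): 11·(5−13)=-88≡16 → Q
Q(16): 11·(16−13)=33≡7 → H
U(20): 11·(20−13)=77≡25 → Z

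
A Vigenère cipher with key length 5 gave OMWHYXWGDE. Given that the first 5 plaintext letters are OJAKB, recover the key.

Subtract each crib letter from the matching ciphertext letter (mod 26):
O(14)−O(14)=0 → A
M(12)−J(9)=3 → D
W(22)−A(0)=22 → W
H(7)−K(10)=-3≡23 → X
Y(24)−B(1)=23 → X

ADWXX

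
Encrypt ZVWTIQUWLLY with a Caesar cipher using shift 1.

Z(25): 25+1=26≡0 → A
V(21): 21+1=22 → W
W(22): 22+1=23 → X
T(19): 19+1=20 → U
I(8): 8+1=9 → J
Q(16): 16+1=17 → R
U(20): 20+1=21 → V
W(22): 22+1=23 → X
L(11): 11+1=12 → M
L(11): 11+1=12 → M
Y(24): 24+1=25 → Z

AWXUJRVXMMZ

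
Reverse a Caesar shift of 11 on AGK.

A(0): 0−11=-11≡15 → P
G(6): 6−11=-5≡21 → V
K(10): 10−11=-1≡25 → Z

PVZ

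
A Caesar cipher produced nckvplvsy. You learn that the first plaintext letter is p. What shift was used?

From the crib: n(13)−p(15)=-2≡24, so the shift is 24.

24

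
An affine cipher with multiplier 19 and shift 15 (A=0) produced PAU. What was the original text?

The inverse of 19 mod 26 is 11, since 19·11=209≡1. Apply D(y)=11·(y−15) mod 26:
P(15): 11·(15−15)=0 → A
A(0): 11·(0−15)=-165≡17 → R
U(20): 11·(20−15)=55≡3 → D

ARD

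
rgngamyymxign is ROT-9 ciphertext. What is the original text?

ixexrdppdozxe

r(17): 17−9=8 → i
g(6): 6−9=-3≡23 → x
n(13): 13−9=4 → e
g(6): 6−9=-3≡23 → x
a(0): 0−9=-9≡17 → r
m(12): 12−9=3 → d
y(24): 24−9=15 → p
y(24): 24−9=15 → p
m(12): 12−9=3 → d
x(23): 23−9=14 → o
i(8): 8−9=-1≡25 → z
g(6): 6−9=-3≡23 → x
n(13): 13−9=4 → e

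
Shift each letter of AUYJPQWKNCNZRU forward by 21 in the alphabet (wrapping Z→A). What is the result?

VPTEKLRFIXIUMP

A(0): 0+21=21 → V
U(20): 20+21=41≡15 → P
Y(24): 24+21=45≡19 → T
J(9): 9+21=30≡4 → E
P(15): 15+21=36≡10 → K
Q(16): 16+21=37≡11 → L
W(22): 22+21=43≡17 → R
K(10): 10+21=31≡5 → F
N(13): 13+21=34≡8 → I
C(2): 2+21=23 → X
N(13): 13+21=34≡8 → I
Z(25): 25+21=46≡20 → U
R(17): 17+21=38≡12 → M
U(20): 20+21=41≡15 → P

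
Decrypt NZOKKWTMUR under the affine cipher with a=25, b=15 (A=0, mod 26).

The inverse of 25 mod 26 is 25, since 25·25=625≡1. Apply D(y)=25·(y−15) mod 26:
N(13): 25·(13−15)=-50≡2 → C
Z(25): 25·(25−15)=250≡16 → Q
O(14): 25·(14−15)=-25≡1 → B
K(10): 25·(10−15)=-125≡5 → F
K(10): 25·(10−15)=-125≡5 → F
W(22): 25·(22−15)=175≡19 → T
T(19): 25·(19−15)=100≡22 → W
M(12): 25·(12−15)=-75≡3 → D
U(20): 25·(20−15)=125≡21 → V
R(17): 25·(17−15)=50≡24 → Y

CQBFFTWDVY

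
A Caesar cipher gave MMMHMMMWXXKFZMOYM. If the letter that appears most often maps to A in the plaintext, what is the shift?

The most frequent ciphertext letter is M (appears 8 times).
M is position 12; A is position 0.
Shift = 12.

12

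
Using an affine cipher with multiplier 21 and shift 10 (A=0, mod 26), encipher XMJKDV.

ZCRMVJ

X(23): 21·23+10=493≡25 → Z
M(12): 21·12+10=262≡2 → C
J(9): 21·9+10=199≡17 → R
K(10): 21·10+10=220≡12 → M
D(3): 21·3+10=73≡21 → V
V(21): 21·21+10=451≡9 → J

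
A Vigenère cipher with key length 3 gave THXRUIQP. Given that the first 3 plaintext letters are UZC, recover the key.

ZIV

Subtract each crib letter from the matching ciphertext letter (mod 26):
T(19)−U(20)=-1≡25 → Z
H(7)−Z(25)=-18≡8 → I
X(23)−C(2)=21 → V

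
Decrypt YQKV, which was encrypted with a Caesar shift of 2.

Y(24): 24−2=22 → W
Q(16): 16−2=14 → O
K(10): 10−2=8 → I
V(21): 21−2=19 → T

WOIT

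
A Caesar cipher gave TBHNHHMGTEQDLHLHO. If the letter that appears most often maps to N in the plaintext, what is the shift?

The most frequent ciphertext letter is H (appears 5 times).
H is position 7; N is position 13.
Shift = -6≡20.

20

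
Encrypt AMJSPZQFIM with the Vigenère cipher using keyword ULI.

UXRMAHKQQG

Repeat the key across the message: ULIULIULIU
A(0)+U(20): 20 → U
M(12)+L(11): 23 → X
J(9)+I(8): 17 → R
S(18)+U(20): 38≡12 → M
P(15)+L(11): 26≡0 → A
Z(25)+I(8): 33≡7 → H
Q(16)+U(20): 36≡10 → K
F(5)+L(11): 16 → Q
I(8)+I(8): 16 → Q
M(12)+U(20): 32≡6 → G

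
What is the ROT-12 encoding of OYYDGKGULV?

AKKPSWSGXH

O(14): 14+12=26≡0 → A
Y(24): 24+12=36≡10 → K
Y(24): 24+12=36≡10 → K
D(3): 3+12=15 → P
G(6): 6+12=18 → S
K(10): 10+12=22 → W
G(6): 6+12=18 → S
U(20): 20+12=32≡6 → G
L(11): 11+12=23 → X
V(21): 21+12=33≡7 → H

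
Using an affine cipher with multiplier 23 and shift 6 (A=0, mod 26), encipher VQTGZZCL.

VKBOJJAZ

V(21): 23·21+6=489≡21 → V
Q(16): 23·16+6=374≡10 → K
T(19): 23·19+6=443≡1 → B
G(6): 23·6+6=144≡14 → O
Z(25): 23·25+6=581≡9 → J
Z(25): 23·25+6=581≡9 → J
C(2): 23·2+6=52≡0 → A
L(11): 23·11+6=259≡25 → Z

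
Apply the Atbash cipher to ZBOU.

AYLF

Z(25) → A(0)
B(1) → Y(24)
O(14) → L(11)
U(20) → F(5)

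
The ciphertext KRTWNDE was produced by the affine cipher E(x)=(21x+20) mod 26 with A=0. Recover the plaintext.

CLVKRTY

The inverse of 21 mod 26 is 5, since 21·5=105≡1. Apply D(y)=5·(y−20) mod 26:
K(10): 5·(10−20)=-50≡2 → C
R(17): 5·(17−20)=-15≡11 → L
T(19): 5·(19−20)=-5≡21 → V
W(22): 5·(22−20)=10 → K
N(13): 5·(13−20)=-35≡17 → R
D(3): 5·(3−20)=-85≡19 → T
E(4): 5·(4−20)=-80≡24 → Y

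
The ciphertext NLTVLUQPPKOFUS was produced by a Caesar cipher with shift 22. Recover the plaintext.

N(13): 13−22=-9≡17 → R
L(11): 11−22=-11≡15 → P
T(19): 19−22=-3≡23 → X
V(21): 21−22=-1≡25 → Z
L(11): 11−22=-11≡15 → P
U(20): 20−22=-2≡24 → Y
Q(16): 16−22=-6≡20 → U
P(15): 15−22=-7≡19 → T
P(15): 15−22=-7≡19 → T
K(10): 10−22=-12≡14 → O
O(14): 14−22=-8≡18 → S
F(5): 5−22=-17≡9 → J
U(20): 20−22=-2≡24 → Y
S(18): 18−22=-4≡22 → W

RPXZPYUTTOSJYW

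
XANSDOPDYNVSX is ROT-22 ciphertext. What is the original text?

BERWHSTHCRZWB

X(23): 23−22=1 → B
A(0): 0−22=-22≡4 → E
N(13): 13−22=-9≡17 → R
S(18): 18−22=-4≡22 → W
D(3): 3−22=-19≡7 → H
O(14): 14−22=-8≡18 → S
P(15): 15−22=-7≡19 → T
D(3): 3−22=-19≡7 → H
Y(24): 24−22=2 → C
N(13): 13−22=-9≡17 → R
V(21): 21−22=-1≡25 → Z
S(18): 18−22=-4≡22 → W
X(23): 23−22=1 → B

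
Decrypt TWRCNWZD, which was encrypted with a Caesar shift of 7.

MPKVGPSW

T(19): 19−7=12 → M
W(22): 22−7=15 → P
R(17): 17−7=10 → K
C(2): 2−7=-5≡21 → V
N(13): 13−7=6 → G
W(22): 22−7=15 → P
Z(25): 25−7=18 → S
D(3): 3−7=-4≡22 → W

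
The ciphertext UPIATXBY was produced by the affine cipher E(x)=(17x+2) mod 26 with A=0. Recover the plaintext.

The inverse of 17 mod 26 is 23, since 17·23=391≡1. Apply D(y)=23·(y−2) mod 26:
U(20): 23·(20−2)=414≡24 → Y
P(15): 23·(15−2)=299≡13 → N
I(8): 23·(8−2)=138≡8 → I
A(0): 23·(0−2)=-46≡6 → G
T(19): 23·(19−2)=391≡1 → B
X(23): 23·(23−2)=483≡15 → P
B(1): 23·(1−2)=-23≡3 → D
Y(24): 23·(24−2)=506≡12 → M

YNIGBPDM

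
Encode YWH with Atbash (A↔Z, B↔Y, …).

Y(24) → B(1)
W(22) → D(3)
H(7) → S(18)

BDS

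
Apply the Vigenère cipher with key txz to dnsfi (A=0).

Repeat the key across the message: txztx
d(3)+t(19): 22 → w
n(13)+x(23): 36≡10 → k
s(18)+z(25): 43≡17 → r
f(5)+t(19): 24 → y
i(8)+x(23): 31≡5 → f

wkryf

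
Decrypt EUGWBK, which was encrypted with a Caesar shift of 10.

UKWMRA

E(4): 4−10=-6≡20 → U
U(20): 20−10=10 → K
G(6): 6−10=-4≡22 → W
W(22): 22−10=12 → M
B(1): 1−10=-9≡17 → R
K(10): 10−10=0 → A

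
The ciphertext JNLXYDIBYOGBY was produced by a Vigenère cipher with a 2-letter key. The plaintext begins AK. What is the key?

JD

Subtract each crib letter from the matching ciphertext letter (mod 26):
J(9)−A(0)=9 → J
N(13)−K(10)=3 → D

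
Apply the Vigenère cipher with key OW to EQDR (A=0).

SMRN

Repeat the key across the message: OWOW
E(4)+O(14): 18 → S
Q(16)+W(22): 38≡12 → M
D(3)+O(14): 17 → R
R(17)+W(22): 39≡13 → N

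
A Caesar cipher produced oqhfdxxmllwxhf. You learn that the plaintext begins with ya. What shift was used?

16

From the crib: o(14)−y(24)=-10≡16, so the shift is 16.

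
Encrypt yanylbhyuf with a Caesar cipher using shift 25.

xzmxkagxte

y(24): 24+25=49≡23 → x
a(0): 0+25=25 → z
n(13): 13+25=38≡12 → m
y(24): 24+25=49≡23 → x
l(11): 11+25=36≡10 → k
b(1): 1+25=26≡0 → a
h(7): 7+25=32≡6 → g
y(24): 24+25=49≡23 → x
u(20): 20+25=45≡19 → t
f(5): 5+25=30≡4 → e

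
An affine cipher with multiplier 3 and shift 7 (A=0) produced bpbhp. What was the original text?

yuyau

The inverse of 3 mod 26 is 9, since 3·9=27≡1. Apply D(y)=9·(y−7) mod 26:
b(1): 9·(1−7)=-54≡24 → y
p(15): 9·(15−7)=72≡20 → u
b(1): 9·(1−7)=-54≡24 → y
h(7): 9·(7−7)=0 → a
p(15): 9·(15−7)=72≡20 → u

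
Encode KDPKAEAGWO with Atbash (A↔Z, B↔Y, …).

PWKPZVZTDL

K(10) → P(15)
D(3) → W(22)
P(15) → K(10)
K(10) → P(15)
A(0) → Z(25)
E(4) → V(21)
A(0) → Z(25)
G(6) → T(19)
W(22) → D(3)
O(14) → L(11)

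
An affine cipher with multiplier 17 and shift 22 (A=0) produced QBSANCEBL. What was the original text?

SLMOBICLH

The inverse of 17 mod 26 is 23, since 17·23=391≡1. Apply D(y)=23·(y−22) mod 26:
Q(16): 23·(16−22)=-138≡18 → S
B(1): 23·(1−22)=-483≡11 → L
S(18): 23·(18−22)=-92≡12 → M
A(0): 23·(0−22)=-506≡14 → O
N(13): 23·(13−22)=-207≡1 → B
C(2): 23·(2−22)=-460≡8 → I
E(4): 23·(4−22)=-414≡2 → C
B(1): 23·(1−22)=-483≡11 → L
L(11): 23·(11−22)=-253≡7 → H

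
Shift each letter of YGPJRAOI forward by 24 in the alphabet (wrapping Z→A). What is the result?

WENHPYMG

Y(24): 24+24=48≡22 → W
G(6): 6+24=30≡4 → E
P(15): 15+24=39≡13 → N
J(9): 9+24=33≡7 → H
R(17): 17+24=41≡15 → P
A(0): 0+24=24 → Y
O(14): 14+24=38≡12 → M
I(8): 8+24=32≡6 → G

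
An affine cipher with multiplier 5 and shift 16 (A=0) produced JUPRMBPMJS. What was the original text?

JGFVUXFUJQ

The inverse of 5 mod 26 is 21, since 5·21=105≡1. Apply D(y)=21·(y−16) mod 26:
J(9): 21·(9−16)=-147≡9 → J
U(20): 21·(20−16)=84≡6 → G
P(15): 21·(15−16)=-21≡5 → F
R(17): 21·(17−16)=21 → V
M(12): 21·(12−16)=-84≡20 → U
B(1): 21·(1−16)=-315≡23 → X
P(15): 21·(15−16)=-21≡5 → F
M(12): 21·(12−16)=-84≡20 → U
J(9): 21·(9−16)=-147≡9 → J
S(18): 21·(18−16)=42≡16 → Q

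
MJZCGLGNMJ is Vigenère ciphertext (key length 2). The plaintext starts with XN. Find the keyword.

PW

Subtract each crib letter from the matching ciphertext letter (mod 26):
M(12)−X(23)=-11≡15 → P
J(9)−N(13)=-4≡22 → W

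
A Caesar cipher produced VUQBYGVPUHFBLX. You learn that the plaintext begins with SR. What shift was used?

3

From the crib: V(21)−S(18)=3, so the shift is 3.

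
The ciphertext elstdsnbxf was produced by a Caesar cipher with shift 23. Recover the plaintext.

hovwgvqeai

e(4): 4−23=-19≡7 → h
l(11): 11−23=-12≡14 → o
s(18): 18−23=-5≡21 → v
t(19): 19−23=-4≡22 → w
d(3): 3−23=-20≡6 → g
s(18): 18−23=-5≡21 → v
n(13): 13−23=-10≡16 → q
b(1): 1−23=-22≡4 → e
x(23): 23−23=0 → a
f(5): 5−23=-18≡8 → i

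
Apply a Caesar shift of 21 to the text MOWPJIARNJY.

HJRKEDVMIET

M(12): 12+21=33≡7 → H
O(14): 14+21=35≡9 → J
W(22): 22+21=43≡17 → R
P(15): 15+21=36≡10 → K
J(9): 9+21=30≡4 → E
I(8): 8+21=29≡3 → D
A(0): 0+21=21 → V
R(17): 17+21=38≡12 → M
N(13): 13+21=34≡8 → I
J(9): 9+21=30≡4 → E
Y(24): 24+21=45≡19 → T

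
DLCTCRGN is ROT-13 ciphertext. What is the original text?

QYPGPETA

D(3): 3−13=-10≡16 → Q
L(11): 11−13=-2≡24 → Y
C(2): 2−13=-11≡15 → P
T(19): 19−13=6 → G
C(2): 2−13=-11≡15 → P
R(17): 17−13=4 → E
G(6): 6−13=-7≡19 → T
N(13): 13−13=0 → A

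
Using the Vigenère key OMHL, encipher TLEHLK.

Repeat the key across the message: OMHLOM
T(19)+O(14): 33≡7 → H
L(11)+M(12): 23 → X
E(4)+H(7): 11 → L
H(7)+L(11): 18 → S
L(11)+O(14): 25 → Z
K(10)+M(12): 22 → W

HXLSZW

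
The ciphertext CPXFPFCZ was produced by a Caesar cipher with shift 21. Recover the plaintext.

HUCKUKHE

C(2): 2−21=-19≡7 → H
P(15): 15−21=-6≡20 → U
X(23): 23−21=2 → C
F(5): 5−21=-16≡10 → K
P(15): 15−21=-6≡20 → U
F(5): 5−21=-16≡10 → K
C(2): 2−21=-19≡7 → H
Z(25): 25−21=4 → E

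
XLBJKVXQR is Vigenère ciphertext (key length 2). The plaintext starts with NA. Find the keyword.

Subtract each crib letter from the matching ciphertext letter (mod 26):
X(23)−N(13)=10 → K
L(11)−A(0)=11 → L

KL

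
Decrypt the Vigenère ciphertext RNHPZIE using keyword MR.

FWVYNRS

Repeat the key across the ciphertext: MRMRMRM
R(17)−M(12): 5 → F
N(13)−R(17): -4≡22 → W
H(7)−M(12): -5≡21 → V
P(15)−R(17): -2≡24 → Y
Z(25)−M(12): 13 → N
I(8)−R(17): -9≡17 → R
E(4)−M(12): -8≡18 → S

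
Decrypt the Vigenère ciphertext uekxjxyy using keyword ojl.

Repeat the key across the ciphertext: ojlojloj
u(20)−o(14): 6 → g
e(4)−j(9): -5≡21 → v
k(10)−l(11): -1≡25 → z
x(23)−o(14): 9 → j
j(9)−j(9): 0 → a
x(23)−l(11): 12 → m
y(24)−o(14): 10 → k
y(24)−j(9): 15 → p

gvzjamkp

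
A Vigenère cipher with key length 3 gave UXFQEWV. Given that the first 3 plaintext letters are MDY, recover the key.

IUH

Subtract each crib letter from the matching ciphertext letter (mod 26):
U(20)−M(12)=8 → I
X(23)−D(3)=20 → U
F(5)−Y(24)=-19≡7 → H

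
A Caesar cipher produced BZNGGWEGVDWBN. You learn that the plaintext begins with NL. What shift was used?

From the crib: B(1)−N(13)=-12≡14, so the shift is 14.

14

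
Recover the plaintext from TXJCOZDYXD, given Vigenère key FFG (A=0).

Repeat the key across the ciphertext: FFGFFGFFGF
T(19)−F(5): 14 → O
X(23)−F(5): 18 → S
J(9)−G(6): 3 → D
C(2)−F(5): -3≡23 → X
O(14)−F(5): 9 → J
Z(25)−G(6): 19 → T
D(3)−F(5): -2≡24 → Y
Y(24)−F(5): 19 → T
X(23)−G(6): 17 → R
D(3)−F(5): -2≡24 → Y

OSDXJTYTRY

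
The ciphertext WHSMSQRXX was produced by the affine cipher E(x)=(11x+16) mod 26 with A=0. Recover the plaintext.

KLMCMATDD

The inverse of 11 mod 26 is 19, since 11·19=209≡1. Apply D(y)=19·(y−16) mod 26:
W(22): 19·(22−16)=114≡10 → K
H(7): 19·(7−16)=-171≡11 → L
S(18): 19·(18−16)=38≡12 → M
M(12): 19·(12−16)=-76≡2 → C
S(18): 19·(18−16)=38≡12 → M
Q(16): 19·(16−16)=0 → A
R(17): 19·(17−16)=19 → T
X(23): 19·(23−16)=133≡3 → D
X(23): 19·(23−16)=133≡3 → D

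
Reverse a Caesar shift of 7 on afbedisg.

a(0): 0−7=-7≡19 → t
f(5): 5−7=-2≡24 → y
b(1): 1−7=-6≡20 → u
e(4): 4−7=-3≡23 → x
d(3): 3−7=-4≡22 → w
i(8): 8−7=1 → b
s(18): 18−7=11 → l
g(6): 6−7=-1≡25 → z

tyuxwblz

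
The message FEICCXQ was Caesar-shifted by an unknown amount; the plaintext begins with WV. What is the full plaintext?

WVZTTOH

From the crib: F(5)−W(22)=-17≡9, so the shift is 9.
Subtract 9 from each ciphertext letter:
F(5): 5−9=-4≡22 → W
E(4): 4−9=-5≡21 → V
I(8): 8−9=-1≡25 → Z
C(2): 2−9=-7≡19 → T
C(2): 2−9=-7≡19 → T
X(23): 23−9=14 → O
Q(16): 16−9=7 → H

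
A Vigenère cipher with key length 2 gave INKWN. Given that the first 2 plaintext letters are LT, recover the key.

XU

Subtract each crib letter from the matching ciphertext letter (mod 26):
I(8)−L(11)=-3≡23 → X
N(13)−T(19)=-6≡20 → U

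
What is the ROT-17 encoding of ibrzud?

zsiqlu

i(8): 8+17=25 → z
b(1): 1+17=18 → s
r(17): 17+17=34≡8 → i
z(25): 25+17=42≡16 → q
u(20): 20+17=37≡11 → l
d(3): 3+17=20 → u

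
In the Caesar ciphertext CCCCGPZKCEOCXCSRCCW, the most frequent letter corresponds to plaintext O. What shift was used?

The most frequent ciphertext letter is C (appears 9 times).
C is position 2; O is position 14.
Shift = -12≡14.

14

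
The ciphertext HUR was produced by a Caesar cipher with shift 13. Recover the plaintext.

UHE

H(7): 7−13=-6≡20 → U
U(20): 20−13=7 → H
R(17): 17−13=4 → E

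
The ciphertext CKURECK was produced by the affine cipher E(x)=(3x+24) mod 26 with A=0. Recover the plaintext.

The inverse of 3 mod 26 is 9, since 3·9=27≡1. Apply D(y)=9·(y−24) mod 26:
C(2): 9·(2−24)=-198≡10 → K
K(10): 9·(10−24)=-126≡4 → E
U(20): 9·(20−24)=-36≡16 → Q
R(17): 9·(17−24)=-63≡15 → P
E(4): 9·(4−24)=-180≡2 → C
C(2): 9·(2−24)=-198≡10 → K
K(10): 9·(10−24)=-126≡4 → E

KEQPCKE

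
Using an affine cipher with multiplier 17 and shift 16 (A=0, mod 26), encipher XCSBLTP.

RYKHVBL

X(23): 17·23+16=407≡17 → R
C(2): 17·2+16=50≡24 → Y
S(18): 17·18+16=322≡10 → K
B(1): 17·1+16=33≡7 → H
L(11): 17·11+16=203≡21 → V
T(19): 17·19+16=339≡1 → B
P(15): 17·15+16=271≡11 → L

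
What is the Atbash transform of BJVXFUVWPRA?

YQECUFEDKIZ

B(1) → Y(24)
J(9) → Q(16)
V(21) → E(4)
X(23) → C(2)
F(5) → U(20)
U(20) → F(5)
V(21) → E(4)
W(22) → D(3)
P(15) → K(10)
R(17) → I(8)
A(0) → Z(25)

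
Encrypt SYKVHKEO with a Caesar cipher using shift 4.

WCOZLOIS

S(18): 18+4=22 → W
Y(24): 24+4=28≡2 → C
K(10): 10+4=14 → O
V(21): 21+4=25 → Z
H(7): 7+4=11 → L
K(10): 10+4=14 → O
E(4): 4+4=8 → I
O(14): 14+4=18 → S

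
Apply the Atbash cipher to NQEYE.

N(13) → M(12)
Q(16) → J(9)
E(4) → V(21)
Y(24) → B(1)
E(4) → V(21)

MJVBV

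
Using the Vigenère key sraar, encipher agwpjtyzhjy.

sxwpalpzhaq

Repeat the key across the message: sraarsraars
a(0)+s(18): 18 → s
g(6)+r(17): 23 → x
w(22)+a(0): 22 → w
p(15)+a(0): 15 → p
j(9)+r(17): 26≡0 → a
t(19)+s(18): 37≡11 → l
y(24)+r(17): 41≡15 → p
z(25)+a(0): 25 → z
h(7)+a(0): 7 → h
j(9)+r(17): 26≡0 → a
y(24)+s(18): 42≡16 → q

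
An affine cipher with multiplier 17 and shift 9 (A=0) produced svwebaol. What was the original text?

zqnpyblu

The inverse of 17 mod 26 is 23, since 17·23=391≡1. Apply D(y)=23·(y−9) mod 26:
s(18): 23·(18−9)=207≡25 → z
v(21): 23·(21−9)=276≡16 → q
w(22): 23·(22−9)=299≡13 → n
e(4): 23·(4−9)=-115≡15 → p
b(1): 23·(1−9)=-184≡24 → y
a(0): 23·(0−9)=-207≡1 → b
o(14): 23·(14−9)=115≡11 → l
l(11): 23·(11−9)=46≡20 → u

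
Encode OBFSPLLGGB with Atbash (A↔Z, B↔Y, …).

LYUHKOOTTY

O(14) → L(11)
B(1) → Y(24)
F(5) → U(20)
S(18) → H(7)
P(15) → K(10)
L(11) → O(14)
L(11) → O(14)
G(6) → T(19)
G(6) → T(19)
B(1) → Y(24)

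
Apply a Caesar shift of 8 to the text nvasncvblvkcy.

n(13): 13+8=21 → v
v(21): 21+8=29≡3 → d
a(0): 0+8=8 → i
s(18): 18+8=26≡0 → a
n(13): 13+8=21 → v
c(2): 2+8=10 → k
v(21): 21+8=29≡3 → d
b(1): 1+8=9 → j
l(11): 11+8=19 → t
v(21): 21+8=29≡3 → d
k(10): 10+8=18 → s
c(2): 2+8=10 → k
y(24): 24+8=32≡6 → g

vdiavkdjtdskg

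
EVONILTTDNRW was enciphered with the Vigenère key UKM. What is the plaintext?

KLCTYZZJRTHK

Repeat the key across the ciphertext: UKMUKMUKMUKM
E(4)−U(20): -16≡10 → K
V(21)−K(10): 11 → L
O(14)−M(12): 2 → C
N(13)−U(20): -7≡19 → T
I(8)−K(10): -2≡24 → Y
L(11)−M(12): -1≡25 → Z
T(19)−U(20): -1≡25 → Z
T(19)−K(10): 9 → J
D(3)−M(12): -9≡17 → R
N(13)−U(20): -7≡19 → T
R(17)−K(10): 7 → H
W(22)−M(12): 10 → K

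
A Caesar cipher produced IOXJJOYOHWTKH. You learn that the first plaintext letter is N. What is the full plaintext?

From the crib: I(8)−N(13)=-5≡21, so the shift is 21.
Subtract 21 from each ciphertext letter:
I(8): 8−21=-13≡13 → N
O(14): 14−21=-7≡19 → T
X(23): 23−21=2 → C
J(9): 9−21=-12≡14 → O
J(9): 9−21=-12≡14 → O
O(14): 14−21=-7≡19 → T
Y(24): 24−21=3 → D
O(14): 14−21=-7≡19 → T
H(7): 7−21=-14≡12 → M
W(22): 22−21=1 → B
T(19): 19−21=-2≡24 → Y
K(10): 10−21=-11≡15 → P
H(7): 7−21=-14≡12 → M

NTCOOTDTMBYPM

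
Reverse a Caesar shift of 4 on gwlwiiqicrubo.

cshseemeynqxk

g(6): 6−4=2 → c
w(22): 22−4=18 → s
l(11): 11−4=7 → h
w(22): 22−4=18 → s
i(8): 8−4=4 → e
i(8): 8−4=4 → e
q(16): 16−4=12 → m
i(8): 8−4=4 → e
c(2): 2−4=-2≡24 → y
r(17): 17−4=13 → n
u(20): 20−4=16 → q
b(1): 1−4=-3≡23 → x
o(14): 14−4=10 → k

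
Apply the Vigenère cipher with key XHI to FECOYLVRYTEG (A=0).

Repeat the key across the message: XHIXHIXHIXHI
F(5)+X(23): 28≡2 → C
E(4)+H(7): 11 → L
C(2)+I(8): 10 → K
O(14)+X(23): 37≡11 → L
Y(24)+H(7): 31≡5 → F
L(11)+I(8): 19 → T
V(21)+X(23): 44≡18 → S
R(17)+H(7): 24 → Y
Y(24)+I(8): 32≡6 → G
T(19)+X(23): 42≡16 → Q
E(4)+H(7): 11 → L
G(6)+I(8): 14 → O

CLKLFTSYGQLO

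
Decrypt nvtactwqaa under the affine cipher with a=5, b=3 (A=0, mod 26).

The inverse of 5 mod 26 is 21, since 5·21=105≡1. Apply D(y)=21·(y−3) mod 26:
n(13): 21·(13−3)=210≡2 → c
v(21): 21·(21−3)=378≡14 → o
t(19): 21·(19−3)=336≡24 → y
a(0): 21·(0−3)=-63≡15 → p
c(2): 21·(2−3)=-21≡5 → f
t(19): 21·(19−3)=336≡24 → y
w(22): 21·(22−3)=399≡9 → j
q(16): 21·(16−3)=273≡13 → n
a(0): 21·(0−3)=-63≡15 → p
a(0): 21·(0−3)=-63≡15 → p

coypfyjnpp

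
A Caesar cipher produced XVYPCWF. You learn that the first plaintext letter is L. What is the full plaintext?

LJMDQKT

From the crib: X(23)−L(11)=12, so the shift is 12.
Subtract 12 from each ciphertext letter:
X(23): 23−12=11 → L
V(21): 21−12=9 → J
Y(24): 24−12=12 → M
P(15): 15−12=3 → D
C(2): 2−12=-10≡16 → Q
W(22): 22−12=10 → K
F(5): 5−12=-7≡19 → T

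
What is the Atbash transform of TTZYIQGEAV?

GGABRJTVZE

T(19) → G(6)
T(19) → G(6)
Z(25) → A(0)
Y(24) → B(1)
I(8) → R(17)
Q(16) → J(9)
G(6) → T(19)
E(4) → V(21)
A(0) → Z(25)
V(21) → E(4)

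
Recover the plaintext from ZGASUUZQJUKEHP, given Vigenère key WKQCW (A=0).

DWKQYYPAHYOURN

Repeat the key across the ciphertext: WKQCWWKQCWWKQC
Z(25)−W(22): 3 → D
G(6)−K(10): -4≡22 → W
A(0)−Q(16): -16≡10 → K
S(18)−C(2): 16 → Q
U(20)−W(22): -2≡24 → Y
U(20)−W(22): -2≡24 → Y
Z(25)−K(10): 15 → P
Q(16)−Q(16): 0 → A
J(9)−C(2): 7 → H
U(20)−W(22): -2≡24 → Y
K(10)−W(22): -12≡14 → O
E(4)−K(10): -6≡20 → U
H(7)−Q(16): -9≡17 → R
P(15)−C(2): 13 → N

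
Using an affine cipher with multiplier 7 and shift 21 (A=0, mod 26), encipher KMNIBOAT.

K(10): 7·10+21=91≡13 → N
M(12): 7·12+21=105≡1 → B
N(13): 7·13+21=112≡8 → I
I(8): 7·8+21=77≡25 → Z
B(1): 7·1+21=28≡2 → C
O(14): 7·14+21=119≡15 → P
A(0): 7·0+21=21 → V
T(19): 7·19+21=154≡24 → Y

NBIZCPVY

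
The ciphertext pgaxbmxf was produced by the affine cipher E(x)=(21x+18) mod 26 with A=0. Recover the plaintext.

lsoztwzn

The inverse of 21 mod 26 is 5, since 21·5=105≡1. Apply D(y)=5·(y−18) mod 26:
p(15): 5·(15−18)=-15≡11 → l
g(6): 5·(6−18)=-60≡18 → s
a(0): 5·(0−18)=-90≡14 → o
x(23): 5·(23−18)=25 → z
b(1): 5·(1−18)=-85≡19 → t
m(12): 5·(12−18)=-30≡22 → w
x(23): 5·(23−18)=25 → z
f(5): 5·(5−18)=-65≡13 → n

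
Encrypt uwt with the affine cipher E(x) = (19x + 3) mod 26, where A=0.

tfa

u(20): 19·20+3=383≡19 → t
w(22): 19·22+3=421≡5 → f
t(19): 19·19+3=364≡0 → a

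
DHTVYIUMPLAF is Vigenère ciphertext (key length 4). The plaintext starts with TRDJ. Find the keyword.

KQQM

Subtract each crib letter from the matching ciphertext letter (mod 26):
D(3)−T(19)=-16≡10 → K
H(7)−R(17)=-10≡16 → Q
T(19)−D(3)=16 → Q
V(21)−J(9)=12 → M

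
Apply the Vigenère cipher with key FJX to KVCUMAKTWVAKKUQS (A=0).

Repeat the key across the message: FJXFJXFJXFJXFJXF
K(10)+F(5): 15 → P
V(21)+J(9): 30≡4 → E
C(2)+X(23): 25 → Z
U(20)+F(5): 25 → Z
M(12)+J(9): 21 → V
A(0)+X(23): 23 → X
K(10)+F(5): 15 → P
T(19)+J(9): 28≡2 → C
W(22)+X(23): 45≡19 → T
V(21)+F(5): 26≡0 → A
A(0)+J(9): 9 → J
K(10)+X(23): 33≡7 → H
K(10)+F(5): 15 → P
U(20)+J(9): 29≡3 → D
Q(16)+X(23): 39≡13 → N
S(18)+F(5): 23 → X

PEZZVXPCTAJHPDNX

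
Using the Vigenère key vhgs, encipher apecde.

vwkuyl

Repeat the key across the message: vhgsvh
a(0)+v(21): 21 → v
p(15)+h(7): 22 → w
e(4)+g(6): 10 → k
c(2)+s(18): 20 → u
d(3)+v(21): 24 → y
e(4)+h(7): 11 → l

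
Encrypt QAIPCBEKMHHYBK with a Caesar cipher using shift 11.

BLTANMPVXSSJMV

Q(16): 16+11=27≡1 → B
A(0): 0+11=11 → L
I(8): 8+11=19 → T
P(15): 15+11=26≡0 → A
C(2): 2+11=13 → N
B(1): 1+11=12 → M
E(4): 4+11=15 → P
K(10): 10+11=21 → V
M(12): 12+11=23 → X
H(7): 7+11=18 → S
H(7): 7+11=18 → S
Y(24): 24+11=35≡9 → J
B(1): 1+11=12 → M
K(10): 10+11=21 → V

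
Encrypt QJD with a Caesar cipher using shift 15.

FYS

Q(16): 16+15=31≡5 → F
J(9): 9+15=24 → Y
D(3): 3+15=18 → S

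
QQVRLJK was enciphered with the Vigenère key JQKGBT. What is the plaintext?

HALLKQB

Repeat the key across the ciphertext: JQKGBTJ
Q(16)−J(9): 7 → H
Q(16)−Q(16): 0 → A
V(21)−K(10): 11 → L
R(17)−G(6): 11 → L
L(11)−B(1): 10 → K
J(9)−T(19): -10≡16 → Q
K(10)−J(9): 1 → B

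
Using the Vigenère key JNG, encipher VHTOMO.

EUZXZU

Repeat the key across the message: JNGJNG
V(21)+J(9): 30≡4 → E
H(7)+N(13): 20 → U
T(19)+G(6): 25 → Z
O(14)+J(9): 23 → X
M(12)+N(13): 25 → Z
O(14)+G(6): 20 → U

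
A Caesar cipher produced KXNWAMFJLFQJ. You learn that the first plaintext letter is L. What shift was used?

From the crib: K(10)−L(11)=-1≡25, so the shift is 25.

25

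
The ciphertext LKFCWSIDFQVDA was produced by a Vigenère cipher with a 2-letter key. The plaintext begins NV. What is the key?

Subtract each crib letter from the matching ciphertext letter (mod 26):
L(11)−N(13)=-2≡24 → Y
K(10)−V(21)=-11≡15 → P

YP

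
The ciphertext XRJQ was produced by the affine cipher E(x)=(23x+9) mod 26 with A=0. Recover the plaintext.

The inverse of 23 mod 26 is 17, since 23·17=391≡1. Apply D(y)=17·(y−9) mod 26:
X(23): 17·(23−9)=238≡4 → E
R(17): 17·(17−9)=136≡6 → G
J(9): 17·(9−9)=0 → A
Q(16): 17·(16−9)=119≡15 → P

EGAP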